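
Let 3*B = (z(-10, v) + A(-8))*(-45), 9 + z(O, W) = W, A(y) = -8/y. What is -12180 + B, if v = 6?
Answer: -12150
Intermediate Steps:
z(O, W) = -9 + W
B = 30 (B = (((-9 + 6) - 8/(-8))*(-45))/3 = ((-3 - 8*(-1/8))*(-45))/3 = ((-3 + 1)*(-45))/3 = (-2*(-45))/3 = (1/3)*90 = 30)
-12180 + B = -12180 + 30 = -12150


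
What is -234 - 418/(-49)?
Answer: -11048/49 ≈ -225.47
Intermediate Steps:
-234 - 418/(-49) = -234 - 418*(-1)/49 = -234 - 1*(-418/49) = -234 + 418/49 = -11048/49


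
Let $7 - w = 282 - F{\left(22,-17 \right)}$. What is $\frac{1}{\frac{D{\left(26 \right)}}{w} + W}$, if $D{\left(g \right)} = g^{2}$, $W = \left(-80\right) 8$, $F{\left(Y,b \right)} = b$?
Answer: $- \frac{73}{46889} \approx -0.0015569$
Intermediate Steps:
$W = -640$
$w = -292$ ($w = 7 - \left(282 - -17\right) = 7 - \left(282 + 17\right) = 7 - 299 = -292$)
$\frac{1}{\frac{D{\left(26 \right)}}{w} + W} = \frac{1}{\frac{26^{2}}{-292} - 640} = \frac{1}{676 \left(- \frac{1}{292}\right) - 640} = \frac{1}{- \frac{169}{73} - 640} = \frac{1}{- \frac{46889}{73}} = - \frac{73}{46889}$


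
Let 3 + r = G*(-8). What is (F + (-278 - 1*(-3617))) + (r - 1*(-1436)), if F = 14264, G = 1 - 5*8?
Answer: 19348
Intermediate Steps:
G = -39 (G = 1 - 40 = -39)
r = 309 (r = -3 - 39*(-8) = -3 + 312 = 309)
(F + (-278 - 1*(-3617))) + (r - 1*(-1436)) = (14264 + (-278 - 1*(-3617))) + (309 - 1*(-1436)) = (14264 + (-278 + 3617)) + (309 + 1436) = (14264 + 3339) + 1745 = 17603 + 1745 = 19348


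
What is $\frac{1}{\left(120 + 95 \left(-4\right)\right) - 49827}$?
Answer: $- \frac{1}{50087} \approx -1.9965 \cdot 10^{-5}$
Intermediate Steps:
$\frac{1}{\left(120 + 95 \left(-4\right)\right) - 49827} = \frac{1}{\left(120 - 380\right) - 49827} = \frac{1}{-260 - 49827} = \frac{1}{-50087} = - \frac{1}{50087}$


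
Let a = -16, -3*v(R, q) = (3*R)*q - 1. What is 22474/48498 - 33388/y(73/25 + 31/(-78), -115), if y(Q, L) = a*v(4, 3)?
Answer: -605646029/3394860 ≈ -178.40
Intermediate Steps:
v(R, q) = ⅓ - R*q (v(R, q) = -((3*R)*q - 1)/3 = -(3*R*q - 1)/3 = -(-1 + 3*R*q)/3 = ⅓ - R*q)
y(Q, L) = 560/3 (y(Q, L) = -16*(⅓ - 1*4*3) = -16*(⅓ - 12) = -16*(-35/3) = 560/3)
22474/48498 - 33388/y(73/25 + 31/(-78), -115) = 22474/48498 - 33388/560/3 = 22474*(1/48498) - 33388*3/560 = 11237/24249 - 25041/140 = -605646029/3394860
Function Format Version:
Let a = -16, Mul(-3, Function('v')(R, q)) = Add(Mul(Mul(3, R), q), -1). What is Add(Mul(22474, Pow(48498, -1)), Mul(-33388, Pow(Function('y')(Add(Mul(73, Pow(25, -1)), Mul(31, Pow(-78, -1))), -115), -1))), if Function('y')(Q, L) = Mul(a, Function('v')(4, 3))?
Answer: Rational(-605646029, 3394860) ≈ -178.40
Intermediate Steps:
Function('v')(R, q) = Add(Rational(1, 3), Mul(-1, R, q)) (Function('v')(R, q) = Mul(Rational(-1, 3), Add(Mul(Mul(3, R), q), -1)) = Mul(Rational(-1, 3), Add(Mul(3, R, q), -1)) = Mul(Rational(-1, 3), Add(-1, Mul(3, R, q))) = Add(Rational(1, 3), Mul(-1, R, q)))
Function('y')(Q, L) = Rational(560, 3) (Function('y')(Q, L) = Mul(-16, Add(Rational(1, 3), Mul(-1, 4, 3))) = Mul(-16, Add(Rational(1, 3), -12)) = Mul(-16, Rational(-35, 3)) = Rational(560, 3))
Add(Mul(22474, Pow(48498, -1)), Mul(-33388, Pow(Function('y')(Add(Mul(73, Pow(25, -1)), Mul(31, Pow(-78, -1))), -115), -1))) = Add(Mul(22474, Pow(48498, -1)), Mul(-33388, Pow(Rational(560, 3), -1))) = Add(Mul(22474, Rational(1, 48498)), Mul(-33388, Rational(3, 560))) = Add(Rational(11237, 24249), Rational(-25041, 140)) = Rational(-605646029, 3394860)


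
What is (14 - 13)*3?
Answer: 3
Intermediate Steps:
(14 - 13)*3 = 1*3 = 3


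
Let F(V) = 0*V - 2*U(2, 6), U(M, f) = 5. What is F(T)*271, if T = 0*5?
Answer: -2710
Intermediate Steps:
T = 0
F(V) = -10 (F(V) = 0*V - 2*5 = 0 - 10 = -10)
F(T)*271 = -10*271 = -2710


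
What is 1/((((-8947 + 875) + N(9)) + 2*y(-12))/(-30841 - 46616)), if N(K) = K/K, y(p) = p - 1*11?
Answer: 77457/8117 ≈ 9.5426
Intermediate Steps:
y(p) = -11 + p (y(p) = p - 11 = -11 + p)
N(K) = 1
1/((((-8947 + 875) + N(9)) + 2*y(-12))/(-30841 - 46616)) = 1/((((-8947 + 875) + 1) + 2*(-11 - 12))/(-30841 - 46616)) = 1/(((-8072 + 1) + 2*(-23))/(-77457)) = 1/((-8071 - 46)*(-1/77457)) = 1/(-8117*(-1/77457)) = 1/(8117/77457) = 77457/8117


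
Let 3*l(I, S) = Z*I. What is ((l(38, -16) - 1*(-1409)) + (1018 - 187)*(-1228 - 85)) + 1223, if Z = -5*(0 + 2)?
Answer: -3265793/3 ≈ -1.0886e+6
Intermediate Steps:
Z = -10 (Z = -5*2 = -10)
l(I, S) = -10*I/3 (l(I, S) = (-10*I)/3 = -10*I/3)
((l(38, -16) - 1*(-1409)) + (1018 - 187)*(-1228 - 85)) + 1223 = ((-10/3*38 - 1*(-1409)) + (1018 - 187)*(-1228 - 85)) + 1223 = ((-380/3 + 1409) + 831*(-1313)) + 1223 = (3847/3 - 1091103) + 1223 = -3269462/3 + 1223 = -3265793/3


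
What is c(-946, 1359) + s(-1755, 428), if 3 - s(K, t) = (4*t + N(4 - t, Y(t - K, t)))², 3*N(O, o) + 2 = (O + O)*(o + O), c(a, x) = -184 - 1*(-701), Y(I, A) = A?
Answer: -3029884/9 ≈ -3.3665e+5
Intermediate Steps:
c(a, x) = 517 (c(a, x) = -184 + 701 = 517)
N(O, o) = -⅔ + 2*O*(O + o)/3 (N(O, o) = -⅔ + ((O + O)*(o + O))/3 = -⅔ + ((2*O)*(O + o))/3 = -⅔ + (2*O*(O + o))/3 = -⅔ + 2*O*(O + o)/3)
s(K, t) = 3 - (-⅔ + 4*t + 2*(4 - t)²/3 + 2*t*(4 - t)/3)² (s(K, t) = 3 - (4*t + (-⅔ + 2*(4 - t)²/3 + 2*(4 - t)*t/3))² = 3 - (4*t + (-⅔ + 2*(4 - t)²/3 + 2*t*(4 - t)/3))² = 3 - (-⅔ + 4*t + 2*(4 - t)²/3 + 2*t*(4 - t)/3)²)
c(-946, 1359) + s(-1755, 428) = 517 + (-97 - 80/3*428 - 16/9*428²) = 517 + (-97 - 34240/3 - 16/9*183184) = 517 + (-97 - 34240/3 - 2930944/9) = 517 - 3034537/9 = -3029884/9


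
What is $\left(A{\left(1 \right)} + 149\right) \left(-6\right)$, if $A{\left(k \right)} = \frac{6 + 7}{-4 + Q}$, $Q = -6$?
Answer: $- \frac{4431}{5} \approx -886.2$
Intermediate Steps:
$A{\left(k \right)} = - \frac{13}{10}$ ($A{\left(k \right)} = \frac{6 + 7}{-4 - 6} = \frac{13}{-10} = 13 \left(- \frac{1}{10}\right) = - \frac{13}{10}$)
$\left(A{\left(1 \right)} + 149\right) \left(-6\right) = \left(- \frac{13}{10} + 149\right) \left(-6\right) = \frac{1477}{10} \left(-6\right) = - \frac{4431}{5}$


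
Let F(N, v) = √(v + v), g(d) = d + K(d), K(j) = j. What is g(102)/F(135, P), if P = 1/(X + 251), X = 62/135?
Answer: 34*√1018410/15 ≈ 2287.4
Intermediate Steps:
X = 62/135 (X = 62*(1/135) = 62/135 ≈ 0.45926)
g(d) = 2*d (g(d) = d + d = 2*d)
P = 135/33947 (P = 1/(62/135 + 251) = 1/(33947/135) = 135/33947 ≈ 0.0039768)
F(N, v) = √2*√v (F(N, v) = √(2*v) = √2*√v)
g(102)/F(135, P) = (2*102)/((√2*√(135/33947))) = 204/((√2*(3*√509205/33947))) = 204/((3*√1018410/33947)) = 204*(√1018410/90) = 34*√1018410/15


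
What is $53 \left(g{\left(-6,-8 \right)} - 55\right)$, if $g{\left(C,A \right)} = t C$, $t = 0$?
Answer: $-2915$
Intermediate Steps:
$g{\left(C,A \right)} = 0$ ($g{\left(C,A \right)} = 0 C = 0$)
$53 \left(g{\left(-6,-8 \right)} - 55\right) = 53 \left(0 - 55\right) = 53 \left(-55\right) = -2915$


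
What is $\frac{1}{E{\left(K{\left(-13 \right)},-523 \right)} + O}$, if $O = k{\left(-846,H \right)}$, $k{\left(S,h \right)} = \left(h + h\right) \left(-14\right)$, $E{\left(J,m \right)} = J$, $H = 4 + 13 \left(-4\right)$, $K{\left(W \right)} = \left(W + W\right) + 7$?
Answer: $\frac{1}{1325} \approx 0.00075472$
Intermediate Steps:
$K{\left(W \right)} = 7 + 2 W$ ($K{\left(W \right)} = 2 W + 7 = 7 + 2 W$)
$H = -48$ ($H = 4 - 52 = -48$)
$k{\left(S,h \right)} = - 28 h$ ($k{\left(S,h \right)} = 2 h \left(-14\right) = - 28 h$)
$O = 1344$ ($O = \left(-28\right) \left(-48\right) = 1344$)
$\frac{1}{E{\left(K{\left(-13 \right)},-523 \right)} + O} = \frac{1}{\left(7 + 2 \left(-13\right)\right) + 1344} = \frac{1}{\left(7 - 26\right) + 1344} = \frac{1}{-19 + 1344} = \frac{1}{1325}$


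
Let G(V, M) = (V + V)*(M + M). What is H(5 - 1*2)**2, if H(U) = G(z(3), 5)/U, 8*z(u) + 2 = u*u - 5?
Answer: 25/9 ≈ 2.7778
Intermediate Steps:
z(u) = -7/8 + u**2/8 (z(u) = -1/4 + (u*u - 5)/8 = -1/4 + (u**2 - 5)/8 = -1/4 + (-5 + u**2)/8 = -1/4 + (-5/8 + u**2/8) = -7/8 + u**2/8)
G(V, M) = 4*M*V (G(V, M) = (2*V)*(2*M) = 4*M*V)
H(U) = 5/U (H(U) = (4*5*(-7/8 + (1/8)*3**2))/U = (4*5*(-7/8 + (1/8)*9))/U = (4*5*(-7/8 + 9/8))/U = (4*5*(1/4))/U = 5/U)
H(5 - 1*2)**2 = (5/(5 - 1*2))**2 = (5/(5 - 2))**2 = (5/3)**2 = 25/9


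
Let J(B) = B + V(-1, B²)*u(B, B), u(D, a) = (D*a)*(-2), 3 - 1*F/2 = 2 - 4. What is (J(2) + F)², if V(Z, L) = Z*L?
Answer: 1936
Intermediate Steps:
F = 10 (F = 6 - 2*(2 - 4) = 6 - 2*(-2) = 6 + 4 = 10)
V(Z, L) = L*Z
u(D, a) = -2*D*a
J(B) = B + 2*B⁴ (J(B) = B + (B²*(-1))*(-2*B*B) = B + (-B²)*(-2*B²) = B + 2*B⁴)
(J(2) + F)² = ((2 + 2*2⁴) + 10)² = ((2 + 2*16) + 10)² = ((2 + 32) + 10)² = (34 + 10)² = 44² = 1936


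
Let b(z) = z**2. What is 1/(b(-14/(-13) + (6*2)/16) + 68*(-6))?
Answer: -2704/1094207 ≈ -0.0024712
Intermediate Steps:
1/(b(-14/(-13) + (6*2)/16) + 68*(-6)) = 1/((-14/(-13) + (6*2)/16)**2 + 68*(-6)) = 1/((-14*(-1/13) + 12*(1/16))**2 - 408) = 1/((14/13 + 3/4)**2 - 408) = 1/((95/52)**2 - 408) = 1/(9025/2704 - 408) = 1/(-1094207/2704) = -2704/1094207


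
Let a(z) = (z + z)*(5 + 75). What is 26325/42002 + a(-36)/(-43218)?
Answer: 76646965/100846802 ≈ 0.76003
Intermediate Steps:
a(z) = 160*z (a(z) = (2*z)*80 = 160*z)
26325/42002 + a(-36)/(-43218) = 26325/42002 + (160*(-36))/(-43218) = 26325*(1/42002) - 5760*(-1/43218) = 26325/42002 + 320/2401 = 76646965/100846802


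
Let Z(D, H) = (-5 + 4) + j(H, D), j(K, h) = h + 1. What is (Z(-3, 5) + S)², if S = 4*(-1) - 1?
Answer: 64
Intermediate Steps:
j(K, h) = 1 + h
S = -5 (S = -4 - 1 = -5)
Z(D, H) = D (Z(D, H) = (-5 + 4) + (1 + D) = -1 + (1 + D) = D)
(Z(-3, 5) + S)² = (-3 - 5)² = (-8)² = 64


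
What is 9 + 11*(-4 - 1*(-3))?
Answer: -2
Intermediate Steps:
9 + 11*(-4 - 1*(-3)) = 9 + 11*(-4 + 3) = 9 + 11*(-1) = 9 - 11 = -2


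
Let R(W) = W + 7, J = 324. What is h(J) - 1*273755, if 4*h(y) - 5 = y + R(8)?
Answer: -273669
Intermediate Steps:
R(W) = 7 + W
h(y) = 5 + y/4 (h(y) = 5/4 + (y + (7 + 8))/4 = 5/4 + (y + 15)/4 = 5/4 + (15 + y)/4 = 5/4 + (15/4 + y/4) = 5 + y/4)
h(J) - 1*273755 = (5 + (1/4)*324) - 1*273755 = (5 + 81) - 273755 = 86 - 273755 = -273669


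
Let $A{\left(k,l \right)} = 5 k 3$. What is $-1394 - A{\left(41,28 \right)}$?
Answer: $-2009$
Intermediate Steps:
$A{\left(k,l \right)} = 15 k$
$-1394 - A{\left(41,28 \right)} = -1394 - 15 \cdot 41 = -1394 - 615 = -2009$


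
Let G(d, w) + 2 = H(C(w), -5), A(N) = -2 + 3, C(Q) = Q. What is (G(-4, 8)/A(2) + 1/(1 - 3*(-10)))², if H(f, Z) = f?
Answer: 34969/961 ≈ 36.388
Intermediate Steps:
A(N) = 1
G(d, w) = -2 + w
(G(-4, 8)/A(2) + 1/(1 - 3*(-10)))² = ((-2 + 8)/1 + 1/(1 - 3*(-10)))² = (6*1 + 1/(1 + 30))² = (6 + 1/31)² = (187/31)² = 34969/961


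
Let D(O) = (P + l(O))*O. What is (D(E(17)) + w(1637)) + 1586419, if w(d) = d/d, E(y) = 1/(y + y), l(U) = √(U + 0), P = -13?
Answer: 53938267/34 + √34/1156 ≈ 1.5864e+6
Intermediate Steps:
l(U) = √U
E(y) = 1/(2*y)
D(O) = O*(-13 + √O) (D(O) = (-13 + √O)*O = O*(-13 + √O))
w(d) = 1
(D(E(17)) + w(1637)) + 1586419 = (((½)/17)*(-13 + √((½)/17)) + 1) + 1586419 = (((½)*(1/17))*(-13 + √((½)*(1/17))) + 1) + 1586419 = ((-13 + √(1/34))/34 + 1) + 1586419 = ((-13 + √34/34)/34 + 1) + 1586419 = ((-13/34 + √34/1156) + 1) + 1586419 = (21/34 + √34/1156) + 1586419 = 53938267/34 + √34/1156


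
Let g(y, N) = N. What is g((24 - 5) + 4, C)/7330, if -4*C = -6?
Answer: 3/14660 ≈ 0.00020464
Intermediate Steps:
C = 3/2 (C = -¼*(-6) = 3/2 ≈ 1.5000)
g((24 - 5) + 4, C)/7330 = (3/2)/7330 = (3/2)*(1/7330) = 3/14660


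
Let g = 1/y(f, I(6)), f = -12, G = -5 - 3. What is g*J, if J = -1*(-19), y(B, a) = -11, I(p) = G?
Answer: -19/11 ≈ -1.7273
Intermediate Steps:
G = -8
I(p) = -8
g = -1/11 (g = 1/(-11) = -1/11 ≈ -0.090909)
J = 19
g*J = -1/11*19 = -19/11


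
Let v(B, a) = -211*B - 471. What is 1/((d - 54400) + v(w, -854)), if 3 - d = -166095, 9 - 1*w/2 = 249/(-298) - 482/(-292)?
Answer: 10877/1172246685 ≈ 9.2788e-6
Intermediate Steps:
w = 178054/10877 (w = 18 - 2*(249/(-298) - 482/(-292)) = 18 - 2*(249*(-1/298) - 482*(-1/292)) = 18 - 2*(-249/298 + 241/146) = 18 - 2*8866/10877 = 18 - 17732/10877 = 178054/10877 ≈ 16.370)
d = 166098 (d = 3 - 1*(-166095) = 3 + 166095 = 166098)
v(B, a) = -471 - 211*B
1/((d - 54400) + v(w, -854)) = 1/((166098 - 54400) + (-471 - 211*178054/10877)) = 1/(111698 + (-471 - 37569394/10877)) = 1/(111698 - 42692461/10877) = 1/(1172246685/10877) = 10877/1172246685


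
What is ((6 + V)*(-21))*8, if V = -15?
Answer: 1512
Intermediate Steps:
((6 + V)*(-21))*8 = ((6 - 15)*(-21))*8 = -9*(-21)*8 = 189*8 = 1512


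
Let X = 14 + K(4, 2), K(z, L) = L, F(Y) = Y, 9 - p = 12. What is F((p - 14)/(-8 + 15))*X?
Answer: -272/7 ≈ -38.857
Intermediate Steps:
p = -3 (p = 9 - 1*12 = 9 - 12 = -3)
X = 16 (X = 14 + 2 = 16)
F((p - 14)/(-8 + 15))*X = ((-3 - 14)/(-8 + 15))*16 = -17/7*16 = -272/7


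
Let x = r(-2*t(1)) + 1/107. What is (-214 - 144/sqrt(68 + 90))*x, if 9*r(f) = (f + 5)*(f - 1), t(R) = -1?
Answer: -1516/9 - 6064*sqrt(158)/8453 ≈ -177.46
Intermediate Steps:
r(f) = (-1 + f)*(5 + f)/9 (r(f) = ((f + 5)*(f - 1))/9 = ((5 + f)*(-1 + f))/9 = ((-1 + f)*(5 + f))/9 = (-1 + f)*(5 + f)/9)
x = 758/963 (x = (-5/9 + (-2*(-1))**2/9 + 4*(-2*(-1))/9) + 1/107 = (-5/9 + (1/9)*2**2 + (4/9)*2) + 1/107 = (-5/9 + (1/9)*4 + 8/9) + 1/107 = (-5/9 + 4/9 + 8/9) + 1/107 = 7/9 + 1/107 = 758/963 ≈ 0.78712)
(-214 - 144/sqrt(68 + 90))*x = (-214 - 144/sqrt(68 + 90))*(758/963) = (-214 - 144*sqrt(158)/158)*(758/963) = (-214 - 72*sqrt(158)/79)*(758/963) = -1516/9 - 6064*sqrt(158)/8453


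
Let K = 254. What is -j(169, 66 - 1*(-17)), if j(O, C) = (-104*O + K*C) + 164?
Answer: -3670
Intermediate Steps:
j(O, C) = 164 - 104*O + 254*C (j(O, C) = (-104*O + 254*C) + 164 = 164 - 104*O + 254*C)
-j(169, 66 - 1*(-17)) = -(164 - 104*169 + 254*(66 - 1*(-17))) = -(164 - 17576 + 254*(66 + 17)) = -(164 - 17576 + 254*83) = -(164 - 17576 + 21082) = -1*3670 = -3670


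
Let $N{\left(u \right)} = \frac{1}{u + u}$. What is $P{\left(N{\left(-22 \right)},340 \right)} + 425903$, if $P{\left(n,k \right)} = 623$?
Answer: $426526$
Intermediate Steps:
$N{\left(u \right)} = \frac{1}{2 u}$
$P{\left(N{\left(-22 \right)},340 \right)} + 425903 = 623 + 425903 = 426526$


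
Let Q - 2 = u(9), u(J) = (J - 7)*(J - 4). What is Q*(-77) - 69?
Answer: -993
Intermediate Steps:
u(J) = (-7 + J)*(-4 + J)
Q = 12 (Q = 2 + (28 + 9**2 - 11*9) = 2 + (28 + 81 - 99) = 2 + 10 = 12)
Q*(-77) - 69 = 12*(-77) - 69 = -924 - 69 = -993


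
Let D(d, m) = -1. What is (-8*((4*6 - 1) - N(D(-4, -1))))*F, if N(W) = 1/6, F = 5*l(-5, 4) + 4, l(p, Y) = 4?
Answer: -4384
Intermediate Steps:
F = 24 (F = 5*4 + 4 = 20 + 4 = 24)
N(W) = ⅙
(-8*((4*6 - 1) - N(D(-4, -1))))*F = -8*((4*6 - 1) - 1*⅙)*24 = -8*((24 - 1) - ⅙)*24 = -8*(23 - ⅙)*24 = -8*137/6*24 = -548/3*24 = -4384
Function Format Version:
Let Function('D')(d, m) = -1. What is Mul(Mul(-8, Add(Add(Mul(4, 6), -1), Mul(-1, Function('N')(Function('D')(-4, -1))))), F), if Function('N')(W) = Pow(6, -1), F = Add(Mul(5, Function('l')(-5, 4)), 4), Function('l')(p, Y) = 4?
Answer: -4384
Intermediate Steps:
F = 24 (F = Add(Mul(5, 4), 4) = Add(20, 4) = 24)
Function('N')(W) = Rational(1, 6)
Mul(Mul(-8, Add(Add(Mul(4, 6), -1), Mul(-1, Function('N')(Function('D')(-4, -1))))), F) = Mul(Mul(-8, Add(Add(Mul(4, 6), -1), Mul(-1, Rational(1, 6)))), 24) = Mul(Mul(-8, Add(Add(24, -1), Rational(-1, 6))), 24) = Mul(Mul(-8, Add(23, Rational(-1, 6))), 24) = Mul(Mul(-8, Rational(137, 6)), 24) = Mul(Rational(-548, 3), 24) = -4384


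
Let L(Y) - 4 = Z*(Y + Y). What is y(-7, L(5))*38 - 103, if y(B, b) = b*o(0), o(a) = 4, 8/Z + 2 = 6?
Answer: 3545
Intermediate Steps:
Z = 2 (Z = 8/(-2 + 6) = 8/4 = 8*(¼) = 2)
L(Y) = 4 + 4*Y (L(Y) = 4 + 2*(Y + Y) = 4 + 2*(2*Y) = 4 + 4*Y)
y(B, b) = 4*b (y(B, b) = b*4 = 4*b)
y(-7, L(5))*38 - 103 = (4*(4 + 4*5))*38 - 103 = (4*(4 + 20))*38 - 103 = (4*24)*38 - 103 = 96*38 - 103 = 3648 - 103 = 3545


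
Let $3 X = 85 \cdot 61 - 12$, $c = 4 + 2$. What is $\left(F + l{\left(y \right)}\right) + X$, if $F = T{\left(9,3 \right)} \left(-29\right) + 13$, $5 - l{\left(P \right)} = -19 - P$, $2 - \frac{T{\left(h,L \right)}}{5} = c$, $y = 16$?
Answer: $\frac{7072}{3} \approx 2357.3$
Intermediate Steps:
$c = 6$
$T{\left(h,L \right)} = -20$ ($T{\left(h,L \right)} = 10 - 30 = -20$)
$l{\left(P \right)} = 24 + P$ ($l{\left(P \right)} = 5 - \left(-19 - P\right) = 5 + \left(19 + P\right) = 24 + P$)
$X = \frac{5173}{3}$ ($X = \frac{85 \cdot 61 - 12}{3} = \frac{5185 - 12}{3} = \frac{1}{3} \cdot 5173 = \frac{5173}{3} \approx 1724.3$)
$F = 593$ ($F = \left(-20\right) \left(-29\right) + 13 = 580 + 13 = 593$)
$\left(F + l{\left(y \right)}\right) + X = \left(593 + \left(24 + 16\right)\right) + \frac{5173}{3} = \left(593 + 40\right) + \frac{5173}{3} = 633 + \frac{5173}{3} = \frac{7072}{3}$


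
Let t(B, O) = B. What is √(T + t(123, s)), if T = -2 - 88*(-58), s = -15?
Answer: 5*√209 ≈ 72.284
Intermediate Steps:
T = 5102 (T = -2 + 5104 = 5102)
√(T + t(123, s)) = √(5102 + 123) = √5225 = 5*√209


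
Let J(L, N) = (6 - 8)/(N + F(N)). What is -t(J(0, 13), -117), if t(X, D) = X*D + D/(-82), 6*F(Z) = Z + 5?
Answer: -5265/328 ≈ -16.052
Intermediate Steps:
F(Z) = 5/6 + Z/6 (F(Z) = (Z + 5)/6 = (5 + Z)/6 = 5/6 + Z/6)
J(L, N) = -2/(5/6 + 7*N/6) (J(L, N) = (6 - 8)/(N + (5/6 + N/6)) = -2/(5/6 + 7*N/6))
t(X, D) = -D/82 + D*X (t(X, D) = D*X + D*(-1/82) = D*X - D/82 = -D/82 + D*X)
-t(J(0, 13), -117) = -(-117)*(-1/82 - 12/(5 + 7*13)) = -(-117)*(-1/82 - 12/(5 + 91)) = -(-117)*(-1/82 - 12/96) = -(-117)*(-1/82 - 12*1/96) = -(-117)*(-1/82 - 1/8) = -(-117)*(-45)/328 = -1*5265/328 = -5265/328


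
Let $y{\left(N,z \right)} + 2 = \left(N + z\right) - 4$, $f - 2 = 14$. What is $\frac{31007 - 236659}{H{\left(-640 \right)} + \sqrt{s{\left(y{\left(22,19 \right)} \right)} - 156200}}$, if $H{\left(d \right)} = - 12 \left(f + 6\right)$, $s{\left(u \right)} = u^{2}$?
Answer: $\frac{54292128}{224671} + \frac{1028260 i \sqrt{6199}}{224671} \approx 241.65 + 360.34 i$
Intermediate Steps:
$f = 16$ ($f = 2 + 14 = 16$)
$y{\left(N,z \right)} = -6 + N + z$ ($y{\left(N,z \right)} = -2 - \left(4 - N - z\right) = -2 + \left(-4 + N + z\right) = -6 + N + z$)
$H{\left(d \right)} = -264$ ($H{\left(d \right)} = - 12 \left(16 + 6\right) = \left(-12\right) 22 = -264$)
$\frac{31007 - 236659}{H{\left(-640 \right)} + \sqrt{s{\left(y{\left(22,19 \right)} \right)} - 156200}} = \frac{31007 - 236659}{-264 + \sqrt{\left(-6 + 22 + 19\right)^{2} - 156200}} = - \frac{205652}{-264 + \sqrt{35^{2} - 156200}} = - \frac{205652}{-264 + \sqrt{1225 - 156200}} = - \frac{205652}{-264 + \sqrt{-154975}} = - \frac{205652}{-264 + 5 i \sqrt{6199}}$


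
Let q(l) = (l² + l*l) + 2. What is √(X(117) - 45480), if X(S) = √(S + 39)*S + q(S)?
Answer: √(-18100 + 234*√39) ≈ 128.99*I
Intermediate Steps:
q(l) = 2 + 2*l² (q(l) = (l² + l²) + 2 = 2*l² + 2 = 2 + 2*l²)
X(S) = 2 + 2*S² + S*√(39 + S) (X(S) = √(S + 39)*S + (2 + 2*S²) = √(39 + S)*S + (2 + 2*S²) = S*√(39 + S) + (2 + 2*S²) = 2 + 2*S² + S*√(39 + S))
√(X(117) - 45480) = √((2 + 2*117² + 117*√(39 + 117)) - 45480) = √((2 + 2*13689 + 117*√156) - 45480) = √((2 + 27378 + 117*(2*√39)) - 45480) = √((2 + 27378 + 234*√39) - 45480) = √((27380 + 234*√39) - 45480) = √(-18100 + 234*√39)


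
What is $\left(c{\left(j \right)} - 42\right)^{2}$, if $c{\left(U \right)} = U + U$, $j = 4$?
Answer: $1156$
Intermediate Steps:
$c{\left(U \right)} = 2 U$
$\left(c{\left(j \right)} - 42\right)^{2} = \left(2 \cdot 4 - 42\right)^{2} = \left(8 - 42\right)^{2} = \left(-34\right)^{2} = 1156$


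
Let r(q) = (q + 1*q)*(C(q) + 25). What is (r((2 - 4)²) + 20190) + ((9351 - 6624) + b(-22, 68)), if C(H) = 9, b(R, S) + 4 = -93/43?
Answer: 996862/43 ≈ 23183.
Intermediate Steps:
b(R, S) = -265/43 (b(R, S) = -4 - 93/43 = -265/43)
r(q) = 68*q (r(q) = (q + 1*q)*(9 + 25) = (q + q)*34 = (2*q)*34 = 68*q)
(r((2 - 4)²) + 20190) + ((9351 - 6624) + b(-22, 68)) = (68*(2 - 4)² + 20190) + ((9351 - 6624) - 265/43) = (68*(-2)² + 20190) + (2727 - 265/43) = (68*4 + 20190) + 116996/43 = (272 + 20190) + 116996/43 = 20462 + 116996/43 = 996862/43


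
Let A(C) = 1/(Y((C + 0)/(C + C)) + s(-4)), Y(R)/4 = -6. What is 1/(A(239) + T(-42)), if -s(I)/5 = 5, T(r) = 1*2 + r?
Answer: -49/1961 ≈ -0.024987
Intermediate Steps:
Y(R) = -24 (Y(R) = 4*(-6) = -24)
T(r) = 2 + r
s(I) = -25 (s(I) = -5*5 = -25)
A(C) = -1/49 (A(C) = 1/(-24 - 25) = 1/(-49) = -1/49)
1/(A(239) + T(-42)) = 1/(-1/49 + (2 - 42)) = 1/(-1/49 - 40) = 1/(-1961/49) = -49/1961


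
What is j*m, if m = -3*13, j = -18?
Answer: 702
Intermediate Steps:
m = -39
j*m = -18*(-39) = 702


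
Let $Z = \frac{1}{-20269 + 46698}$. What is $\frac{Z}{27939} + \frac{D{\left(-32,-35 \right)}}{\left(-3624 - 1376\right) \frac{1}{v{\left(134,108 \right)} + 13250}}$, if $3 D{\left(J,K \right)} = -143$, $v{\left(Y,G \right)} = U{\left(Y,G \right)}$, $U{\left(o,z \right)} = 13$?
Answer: $\frac{466818588362693}{3691999155000} \approx 126.44$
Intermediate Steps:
$v{\left(Y,G \right)} = 13$
$D{\left(J,K \right)} = - \frac{143}{3}$ ($D{\left(J,K \right)} = \frac{1}{3} \left(-143\right) = - \frac{143}{3}$)
$Z = \frac{1}{26429} \approx 3.7837 \cdot 10^{-5}$
$\frac{Z}{27939} + \frac{D{\left(-32,-35 \right)}}{\left(-3624 - 1376\right) \frac{1}{v{\left(134,108 \right)} + 13250}} = \frac{1}{26429 \cdot 27939} - \frac{143}{3 \frac{-3624 - 1376}{13 + 13250}} = \frac{1}{26429} \cdot \frac{1}{27939} - \frac{143}{3 \left(- \frac{5000}{13263}\right)} = \frac{1}{738399831} - \frac{143}{3 \left(\left(-5000\right) \frac{1}{13263}\right)} = \frac{1}{738399831} - \frac{143}{3 \left(- \frac{5000}{13263}\right)} = \frac{1}{738399831} - - \frac{632203}{5000} = \frac{1}{738399831} + \frac{632203}{5000} = \frac{466818588362693}{3691999155000}$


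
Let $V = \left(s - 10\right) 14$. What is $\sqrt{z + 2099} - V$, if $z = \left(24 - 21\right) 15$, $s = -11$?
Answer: $294 + 4 \sqrt{134} \approx 340.3$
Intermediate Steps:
$z = 45$ ($z = 3 \cdot 15 = 45$)
$V = -294$ ($V = \left(-11 - 10\right) 14 = \left(-21\right) 14 = -294$)
$\sqrt{z + 2099} - V = \sqrt{45 + 2099} - -294 = \sqrt{2144} + 294 = 4 \sqrt{134} + 294 = 294 + 4 \sqrt{134}$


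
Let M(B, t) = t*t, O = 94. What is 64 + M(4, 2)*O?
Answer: 440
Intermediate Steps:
M(B, t) = t²
64 + M(4, 2)*O = 64 + 2²*94 = 64 + 4*94 = 64 + 376 = 440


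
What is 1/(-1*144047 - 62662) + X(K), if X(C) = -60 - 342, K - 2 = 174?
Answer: -83097019/206709 ≈ -402.00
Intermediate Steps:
K = 176 (K = 2 + 174 = 176)
X(C) = -402
1/(-1*144047 - 62662) + X(K) = 1/(-1*144047 - 62662) - 402 = 1/(-144047 - 62662) - 402 = 1/(-206709) - 402 = -1/206709 - 402 = -83097019/206709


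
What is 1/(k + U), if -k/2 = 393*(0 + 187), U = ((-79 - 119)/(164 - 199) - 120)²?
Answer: -1225/164036946 ≈ -7.4678e-6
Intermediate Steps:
U = 16016004/1225 (U = (-198/(-35) - 120)² = (-198*(-1/35) - 120)² = (198/35 - 120)² = (-4002/35)² = 16016004/1225 ≈ 13074.)
k = -146982 (k = -786*(0 + 187) = -786*187 = -2*73491 = -146982)
1/(k + U) = 1/(-146982 + 16016004/1225) = 1/(-164036946/1225) = -1225/164036946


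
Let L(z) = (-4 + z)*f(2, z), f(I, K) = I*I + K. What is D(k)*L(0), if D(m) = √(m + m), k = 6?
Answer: -32*√3 ≈ -55.426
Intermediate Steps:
D(m) = √2*√m (D(m) = √(2*m) = √2*√m)
f(I, K) = K + I² (f(I, K) = I² + K = K + I²)
L(z) = (-4 + z)*(4 + z) (L(z) = (-4 + z)*(z + 2²) = (-4 + z)*(z + 4) = (-4 + z)*(4 + z))
D(k)*L(0) = (√2*√6)*(-16 + 0²) = (2*√3)*(-16 + 0) = (2*√3)*(-16) = -32*√3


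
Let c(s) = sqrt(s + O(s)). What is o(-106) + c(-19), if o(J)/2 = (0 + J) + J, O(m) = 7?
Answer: -424 + 2*I*sqrt(3) ≈ -424.0 + 3.4641*I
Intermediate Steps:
c(s) = sqrt(7 + s) (c(s) = sqrt(s + 7) = sqrt(7 + s))
o(J) = 4*J (o(J) = 2*((0 + J) + J) = 2*(J + J) = 2*(2*J) = 4*J)
o(-106) + c(-19) = 4*(-106) + sqrt(7 - 19) = -424 + sqrt(-12) = -424 + 2*I*sqrt(3)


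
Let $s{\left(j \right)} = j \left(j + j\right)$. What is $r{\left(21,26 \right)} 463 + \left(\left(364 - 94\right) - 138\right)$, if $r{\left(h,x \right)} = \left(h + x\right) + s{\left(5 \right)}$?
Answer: $45043$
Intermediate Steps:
$s{\left(j \right)} = 2 j^{2}$ ($s{\left(j \right)} = j 2 j = 2 j^{2}$)
$r{\left(h,x \right)} = 50 + h + x$ ($r{\left(h,x \right)} = \left(h + x\right) + 2 \cdot 5^{2} = \left(h + x\right) + 2 \cdot 25 = \left(h + x\right) + 50 = 50 + h + x$)
$r{\left(21,26 \right)} 463 + \left(\left(364 - 94\right) - 138\right) = \left(50 + 21 + 26\right) 463 + \left(\left(364 - 94\right) - 138\right) = 97 \cdot 463 + \left(270 - 138\right) = 44911 + 132 = 45043$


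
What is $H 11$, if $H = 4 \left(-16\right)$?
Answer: $-704$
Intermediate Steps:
$H = -64$
$H 11 = \left(-64\right) 11 = -704$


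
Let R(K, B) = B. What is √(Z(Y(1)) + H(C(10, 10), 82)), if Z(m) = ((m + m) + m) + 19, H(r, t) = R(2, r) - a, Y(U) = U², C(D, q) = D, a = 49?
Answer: I*√17 ≈ 4.1231*I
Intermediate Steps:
H(r, t) = -49 + r (H(r, t) = r - 1*49 = r - 49 = -49 + r)
Z(m) = 19 + 3*m (Z(m) = (2*m + m) + 19 = 3*m + 19 = 19 + 3*m)
√(Z(Y(1)) + H(C(10, 10), 82)) = √((19 + 3*1²) + (-49 + 10)) = √((19 + 3*1) - 39) = √((19 + 3) - 39) = √(22 - 39) = √(-17) = I*√17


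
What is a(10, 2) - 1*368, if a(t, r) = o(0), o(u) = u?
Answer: -368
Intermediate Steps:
a(t, r) = 0
a(10, 2) - 1*368 = 0 - 1*368 = 0 - 368 = -368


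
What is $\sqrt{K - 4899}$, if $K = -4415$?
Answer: $i \sqrt{9314} \approx 96.509 i$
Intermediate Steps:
$\sqrt{K - 4899} = \sqrt{-4415 - 4899} = \sqrt{-9314} = i \sqrt{9314}$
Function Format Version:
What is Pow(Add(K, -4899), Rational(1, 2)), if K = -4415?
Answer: Mul(I, Pow(9314, Rational(1, 2))) ≈ Mul(96.509, I)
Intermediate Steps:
Pow(Add(K, -4899), Rational(1, 2)) = Pow(Add(-4415, -4899), Rational(1, 2)) = Pow(-9314, Rational(1, 2)) = Mul(I, Pow(9314, Rational(1, 2)))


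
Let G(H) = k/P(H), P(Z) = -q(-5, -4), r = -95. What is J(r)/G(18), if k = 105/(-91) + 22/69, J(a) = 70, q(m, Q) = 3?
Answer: 26910/107 ≈ 251.50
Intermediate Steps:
k = -749/897 (k = 105*(-1/91) + 22*(1/69) = -15/13 + 22/69 = -749/897 ≈ -0.83501)
P(Z) = -3 (P(Z) = -1*3 = -3)
G(H) = 749/2691 (G(H) = -749/897/(-3) = -749/897*(-⅓) = 749/2691)
J(r)/G(18) = 70/(749/2691) = 70*(2691/749) = 26910/107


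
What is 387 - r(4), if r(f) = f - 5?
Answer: 388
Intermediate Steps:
r(f) = -5 + f
387 - r(4) = 387 - (-5 + 4) = 387 - 1*(-1) = 387 + 1 = 388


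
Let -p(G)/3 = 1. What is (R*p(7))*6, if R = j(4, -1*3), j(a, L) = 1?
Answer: -18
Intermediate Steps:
p(G) = -3 (p(G) = -3*1 = -3)
R = 1
(R*p(7))*6 = (1*(-3))*6 = -3*6 = -18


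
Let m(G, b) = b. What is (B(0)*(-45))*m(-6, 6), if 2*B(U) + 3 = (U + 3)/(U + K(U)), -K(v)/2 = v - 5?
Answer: 729/2 ≈ 364.50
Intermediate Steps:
K(v) = 10 - 2*v (K(v) = -2*(v - 5) = -2*(-5 + v) = 10 - 2*v)
B(U) = -3/2 + (3 + U)/(2*(10 - U)) (B(U) = -3/2 + ((U + 3)/(U + (10 - 2*U)))/2 = -3/2 + ((3 + U)/(10 - U))/2 = -3/2 + (3 + U)/(2*(10 - U)))
(B(0)*(-45))*m(-6, 6) = (((-27 + 4*0)/(2*(10 - 1*0)))*(-45))*6 = (((-27 + 0)/(2*(10 + 0)))*(-45))*6 = (((½)*(-27)/10)*(-45))*6 = (((½)*(⅒)*(-27))*(-45))*6 = -27/20*(-45)*6 = (243/4)*6 = 729/2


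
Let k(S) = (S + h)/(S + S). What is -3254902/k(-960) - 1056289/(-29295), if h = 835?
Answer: -7323055512667/146475 ≈ -4.9995e+7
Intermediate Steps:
k(S) = (835 + S)/(2*S) (k(S) = (S + 835)/(S + S) = (835 + S)/((2*S)) = (835 + S)*(1/(2*S)) = (835 + S)/(2*S))
-3254902/k(-960) - 1056289/(-29295) = -3254902*(-1920/(835 - 960)) - 1056289/(-29295) = -3254902/((½)*(-1/960)*(-125)) - 1056289*(-1/29295) = -3254902/25/384 + 1056289/29295 = -3254902*384/25 + 1056289/29295 = -1249882368/25 + 1056289/29295 = -7323055512667/146475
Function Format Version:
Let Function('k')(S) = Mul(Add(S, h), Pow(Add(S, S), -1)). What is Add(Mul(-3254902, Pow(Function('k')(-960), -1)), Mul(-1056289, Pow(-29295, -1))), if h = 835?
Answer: Rational(-7323055512667, 146475) ≈ -4.9995e+7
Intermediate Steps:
Function('k')(S) = Mul(Rational(1, 2), Pow(S, -1), Add(835, S)) (Function('k')(S) = Mul(Add(S, 835), Pow(Add(S, S), -1)) = Mul(Add(835, S), Pow(Mul(2, S), -1)) = Mul(Add(835, S), Mul(Rational(1, 2), Pow(S, -1))) = Mul(Rational(1, 2), Pow(S, -1), Add(835, S)))
Add(Mul(-3254902, Pow(Function('k')(-960), -1)), Mul(-1056289, Pow(-29295, -1))) = Add(Mul(-3254902, Pow(Mul(Rational(1, 2), Pow(-960, -1), Add(835, -960)), -1)), Mul(-1056289, Pow(-29295, -1))) = Add(Mul(-3254902, Pow(Mul(Rational(1, 2), Rational(-1, 960), -125), -1)), Mul(-1056289, Rational(-1, 29295))) = Add(Mul(-3254902, Pow(Rational(25, 384), -1)), Rational(1056289, 29295)) = Add(Mul(-3254902, Rational(384, 25)), Rational(1056289, 29295)) = Add(Rational(-1249882368, 25), Rational(1056289, 29295)) = Rational(-7323055512667, 146475)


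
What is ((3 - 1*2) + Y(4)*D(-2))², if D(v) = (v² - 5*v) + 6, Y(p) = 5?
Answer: 10201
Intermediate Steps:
D(v) = 6 + v² - 5*v
((3 - 1*2) + Y(4)*D(-2))² = ((3 - 1*2) + 5*(6 + (-2)² - 5*(-2)))² = ((3 - 2) + 5*(6 + 4 + 10))² = (1 + 5*20)² = (1 + 100)² = 101² = 10201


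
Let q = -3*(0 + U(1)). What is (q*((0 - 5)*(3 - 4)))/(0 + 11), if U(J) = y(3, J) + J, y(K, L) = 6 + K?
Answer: -150/11 ≈ -13.636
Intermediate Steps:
U(J) = 9 + J (U(J) = (6 + 3) + J = 9 + J)
q = -30 (q = -3*(0 + (9 + 1)) = -3*(0 + 10) = -3*10 = -30)
(q*((0 - 5)*(3 - 4)))/(0 + 11) = (-30*(0 - 5)*(3 - 4))/(0 + 11) = -(-150)*(-1)/11 = -30*5*(1/11) = -150*1/11 = -150/11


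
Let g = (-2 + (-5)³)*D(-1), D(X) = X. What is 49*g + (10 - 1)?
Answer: 6232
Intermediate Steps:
g = 127 (g = (-2 + (-5)³)*(-1) = (-2 - 125)*(-1) = -127*(-1) = 127)
49*g + (10 - 1) = 49*127 + (10 - 1) = 6223 + 9 = 6232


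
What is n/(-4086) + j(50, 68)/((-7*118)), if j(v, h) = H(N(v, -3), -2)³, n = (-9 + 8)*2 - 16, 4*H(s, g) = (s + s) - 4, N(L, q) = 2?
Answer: 1/227 ≈ 0.0044053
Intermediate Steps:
H(s, g) = -1 + s/2 (H(s, g) = ((s + s) - 4)/4 = (2*s - 4)/4 = (-4 + 2*s)/4 = -1 + s/2)
n = -18 (n = -1*2 - 16 = -2 - 16 = -18)
j(v, h) = 0 (j(v, h) = (-1 + (½)*2)³ = (-1 + 1)³ = 0³ = 0)
n/(-4086) + j(50, 68)/((-7*118)) = -18/(-4086) + 0/((-7*118)) = -18*(-1/4086) + 0/(-826) = 1/227 + 0*(-1/826) = 1/227 + 0 = 1/227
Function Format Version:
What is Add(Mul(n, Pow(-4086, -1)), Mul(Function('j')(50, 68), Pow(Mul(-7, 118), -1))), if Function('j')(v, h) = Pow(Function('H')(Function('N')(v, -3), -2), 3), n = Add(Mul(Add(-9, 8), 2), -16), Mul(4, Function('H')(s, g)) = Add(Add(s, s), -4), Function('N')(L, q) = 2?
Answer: Rational(1, 227) ≈ 0.0044053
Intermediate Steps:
Function('H')(s, g) = Add(-1, Mul(Rational(1, 2), s)) (Function('H')(s, g) = Mul(Rational(1, 4), Add(Add(s, s), -4)) = Mul(Rational(1, 4), Add(Mul(2, s), -4)) = Mul(Rational(1, 4), Add(-4, Mul(2, s))) = Add(-1, Mul(Rational(1, 2), s)))
n = -18 (n = Add(Mul(-1, 2), -16) = Add(-2, -16) = -18)
Function('j')(v, h) = 0 (Function('j')(v, h) = Pow(Add(-1, Mul(Rational(1, 2), 2)), 3) = Pow(Add(-1, 1), 3) = Pow(0, 3) = 0)
Add(Mul(n, Pow(-4086, -1)), Mul(Function('j')(50, 68), Pow(Mul(-7, 118), -1))) = Add(Mul(-18, Pow(-4086, -1)), Mul(0, Pow(Mul(-7, 118), -1))) = Add(Mul(-18, Rational(-1, 4086)), Mul(0, Pow(-826, -1))) = Add(Rational(1, 227), Mul(0, Rational(-1, 826))) = Add(Rational(1, 227), 0) = Rational(1, 227)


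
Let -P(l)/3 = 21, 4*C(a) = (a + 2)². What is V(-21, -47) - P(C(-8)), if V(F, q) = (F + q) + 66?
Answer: 61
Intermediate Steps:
C(a) = (2 + a)²/4 (C(a) = (a + 2)²/4 = (2 + a)²/4)
V(F, q) = 66 + F + q
P(l) = -63 (P(l) = -3*21 = -63)
V(-21, -47) - P(C(-8)) = (66 - 21 - 47) - 1*(-63) = -2 + 63 = 61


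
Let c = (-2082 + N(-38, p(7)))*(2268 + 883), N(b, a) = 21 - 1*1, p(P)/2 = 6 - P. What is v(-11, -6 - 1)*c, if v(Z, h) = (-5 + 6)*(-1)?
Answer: 6497362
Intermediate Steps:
p(P) = 12 - 2*P (p(P) = 2*(6 - P) = 12 - 2*P)
N(b, a) = 20 (N(b, a) = 21 - 1 = 20)
v(Z, h) = -1 (v(Z, h) = 1*(-1) = -1)
c = -6497362 (c = (-2082 + 20)*(2268 + 883) = -2062*3151 = -6497362)
v(-11, -6 - 1)*c = -1*(-6497362) = 6497362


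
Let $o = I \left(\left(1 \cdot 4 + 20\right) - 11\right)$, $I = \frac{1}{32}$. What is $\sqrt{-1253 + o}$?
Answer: $\frac{i \sqrt{80166}}{8} \approx 35.392 i$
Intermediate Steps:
$I = \frac{1}{32} \approx 0.03125$
$o = \frac{13}{32}$ ($o = \frac{\left(1 \cdot 4 + 20\right) - 11}{32} = \frac{\left(4 + 20\right) - 11}{32} = \frac{24 - 11}{32} = \frac{1}{32} \cdot 13 = \frac{13}{32} \approx 0.40625$)
$\sqrt{-1253 + o} = \sqrt{-1253 + \frac{13}{32}} = \sqrt{- \frac{40083}{32}} = \frac{i \sqrt{80166}}{8}$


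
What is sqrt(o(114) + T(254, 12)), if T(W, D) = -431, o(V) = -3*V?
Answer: I*sqrt(773) ≈ 27.803*I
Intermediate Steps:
sqrt(o(114) + T(254, 12)) = sqrt(-3*114 - 431) = sqrt(-342 - 431) = sqrt(-773) = I*sqrt(773)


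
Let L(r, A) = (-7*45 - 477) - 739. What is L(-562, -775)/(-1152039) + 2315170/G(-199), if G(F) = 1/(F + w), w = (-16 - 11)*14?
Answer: -1538954857948979/1152039 ≈ -1.3359e+9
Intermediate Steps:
L(r, A) = -1531 (L(r, A) = (-315 - 477) - 739 = -792 - 739 = -1531)
w = -378 (w = -27*14 = -378)
G(F) = 1/(-378 + F) (G(F) = 1/(F - 378) = 1/(-378 + F))
L(-562, -775)/(-1152039) + 2315170/G(-199) = -1531/(-1152039) + 2315170/(1/(-378 - 199)) = -1531*(-1/1152039) + 2315170/(1/(-577)) = 1531/1152039 + 2315170/(-1/577) = 1531/1152039 + 2315170*(-577) = 1531/1152039 - 1335853090 = -1538954857948979/1152039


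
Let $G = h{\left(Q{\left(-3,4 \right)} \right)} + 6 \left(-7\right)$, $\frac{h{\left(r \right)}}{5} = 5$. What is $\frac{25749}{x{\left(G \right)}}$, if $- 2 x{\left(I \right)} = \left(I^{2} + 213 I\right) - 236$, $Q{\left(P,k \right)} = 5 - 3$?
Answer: $\frac{25749}{1784} \approx 14.433$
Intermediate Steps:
$Q{\left(P,k \right)} = 2$ ($Q{\left(P,k \right)} = 5 - 3 = 2$)
$h{\left(r \right)} = 25$ ($h{\left(r \right)} = 5 \cdot 5 = 25$)
$G = -17$ ($G = 25 + 6 \left(-7\right) = 25 - 42 = -17$)
$x{\left(I \right)} = 118 - \frac{213 I}{2} - \frac{I^{2}}{2}$ ($x{\left(I \right)} = - \frac{\left(I^{2} + 213 I\right) - 236}{2} = - \frac{-236 + I^{2} + 213 I}{2} = 118 - \frac{213 I}{2} - \frac{I^{2}}{2}$)
$\frac{25749}{x{\left(G \right)}} = \frac{25749}{118 - - \frac{3621}{2} - \frac{\left(-17\right)^{2}}{2}} = \frac{25749}{118 + \frac{3621}{2} - \frac{289}{2}} = \frac{25749}{1784}$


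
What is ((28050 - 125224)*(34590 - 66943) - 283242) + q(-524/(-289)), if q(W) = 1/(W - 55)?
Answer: 48320078543491/15371 ≈ 3.1436e+9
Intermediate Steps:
q(W) = 1/(-55 + W)
((28050 - 125224)*(34590 - 66943) - 283242) + q(-524/(-289)) = ((28050 - 125224)*(34590 - 66943) - 283242) + 1/(-55 - 524/(-289)) = (-97174*(-32353) - 283242) + 1/(-55 - 524*(-1/289)) = (3143870422 - 283242) + 1/(-55 + 524/289) = 3143587180 + 1/(-15371/289) = 3143587180 - 289/15371 = 48320078543491/15371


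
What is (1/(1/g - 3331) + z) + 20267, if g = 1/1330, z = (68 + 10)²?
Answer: 52728350/2001 ≈ 26351.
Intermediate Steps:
z = 6084 (z = 78² = 6084)
g = 1/1330 ≈ 0.00075188
(1/(1/g - 3331) + z) + 20267 = (1/(1/(1/1330) - 3331) + 6084) + 20267 = (1/(1330 - 3331) + 6084) + 20267 = (1/(-2001) + 6084) + 20267 = (-1/2001 + 6084) + 20267 = 12174083/2001 + 20267 = 52728350/2001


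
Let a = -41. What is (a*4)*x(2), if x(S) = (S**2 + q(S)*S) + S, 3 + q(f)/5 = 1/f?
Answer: 3116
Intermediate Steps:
q(f) = -15 + 5/f (q(f) = -15 + 5*(1/f) = -15 + 5/f)
x(S) = S + S**2 + S*(-15 + 5/S) (x(S) = (S**2 + (-15 + 5/S)*S) + S = (S**2 + S*(-15 + 5/S)) + S = S + S**2 + S*(-15 + 5/S))
(a*4)*x(2) = (-41*4)*(5 + 2*(-14 + 2)) = -164*(5 + 2*(-12)) = -164*(5 - 24) = -164*(-19) = 3116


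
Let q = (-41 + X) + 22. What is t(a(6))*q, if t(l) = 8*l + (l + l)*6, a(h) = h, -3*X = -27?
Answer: -1200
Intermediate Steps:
X = 9 (X = -1/3*(-27) = 9)
q = -10 (q = (-41 + 9) + 22 = -32 + 22 = -10)
t(l) = 20*l (t(l) = 8*l + (2*l)*6 = 8*l + 12*l = 20*l)
t(a(6))*q = (20*6)*(-10) = 120*(-10) = -1200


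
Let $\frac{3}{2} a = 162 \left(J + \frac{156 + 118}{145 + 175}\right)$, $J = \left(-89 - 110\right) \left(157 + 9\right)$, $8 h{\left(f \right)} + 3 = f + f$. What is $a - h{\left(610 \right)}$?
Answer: $- \frac{71354633}{20} \approx -3.5677 \cdot 10^{6}$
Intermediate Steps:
$h{\left(f \right)} = - \frac{3}{8} + \frac{f}{4}$ ($h{\left(f \right)} = - \frac{3}{8} + \frac{f + f}{8} = - \frac{3}{8} + \frac{2 f}{8} = - \frac{3}{8} + \frac{f}{4}$)
$J = -33034$ ($J = \left(-199\right) 166 = -33034$)
$a = - \frac{142703181}{40}$ ($a = \frac{2 \cdot 162 \left(-33034 + \frac{156 + 118}{145 + 175}\right)}{3} = \frac{2 \cdot 162 \left(-33034 + \frac{274}{320}\right)}{3} = \frac{2 \cdot 162 \left(-33034 + 274 \cdot \frac{1}{320}\right)}{3} = \frac{2 \cdot 162 \left(-33034 + \frac{137}{160}\right)}{3} = \frac{2 \cdot 162 \left(- \frac{5285303}{160}\right)}{3} = \frac{2}{3} \left(- \frac{428109543}{80}\right) = - \frac{142703181}{40} \approx -3.5676 \cdot 10^{6}$)
$a - h{\left(610 \right)} = - \frac{142703181}{40} - \left(- \frac{3}{8} + \frac{1}{4} \cdot 610\right) = - \frac{142703181}{40} - \left(- \frac{3}{8} + \frac{305}{2}\right) = - \frac{142703181}{40} - \frac{1217}{8} = - \frac{71354633}{20}$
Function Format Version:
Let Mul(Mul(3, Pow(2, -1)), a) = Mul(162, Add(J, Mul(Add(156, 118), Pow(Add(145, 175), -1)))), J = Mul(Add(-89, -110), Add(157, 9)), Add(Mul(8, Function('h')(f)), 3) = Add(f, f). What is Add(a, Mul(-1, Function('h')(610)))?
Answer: Rational(-71354633, 20) ≈ -3.5677e+6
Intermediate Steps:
Function('h')(f) = Add(Rational(-3, 8), Mul(Rational(1, 4), f)) (Function('h')(f) = Add(Rational(-3, 8), Mul(Rational(1, 8), Add(f, f))) = Add(Rational(-3, 8), Mul(Rational(1, 8), Mul(2, f))) = Add(Rational(-3, 8), Mul(Rational(1, 4), f)))
J = -33034 (J = Mul(-199, 166) = -33034)
a = Rational(-142703181, 40) (a = Mul(Rational(2, 3), Mul(162, Add(-33034, Mul(Add(156, 118), Pow(Add(145, 175), -1))))) = Mul(Rational(2, 3), Mul(162, Add(-33034, Mul(274, Pow(320, -1))))) = Mul(Rational(2, 3), Mul(162, Add(-33034, Mul(274, Rational(1, 320))))) = Mul(Rational(2, 3), Mul(162, Add(-33034, Rational(137, 160)))) = Mul(Rational(2, 3), Mul(162, Rational(-5285303, 160))) = Mul(Rational(2, 3), Rational(-428109543, 80)) = Rational(-142703181, 40) ≈ -3.5676e+6)
Add(a, Mul(-1, Function('h')(610))) = Add(Rational(-142703181, 40), Mul(-1, Add(Rational(-3, 8), Mul(Rational(1, 4), 610)))) = Add(Rational(-142703181, 40), Mul(-1, Add(Rational(-3, 8), Rational(305, 2)))) = Add(Rational(-142703181, 40), Mul(-1, Rational(1217, 8))) = Add(Rational(-142703181, 40), Rational(-1217, 8)) = Rational(-71354633, 20)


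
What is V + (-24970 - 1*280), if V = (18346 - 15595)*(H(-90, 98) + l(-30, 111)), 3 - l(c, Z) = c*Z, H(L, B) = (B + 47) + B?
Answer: 9812326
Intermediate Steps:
H(L, B) = 47 + 2*B (H(L, B) = (47 + B) + B = 47 + 2*B)
l(c, Z) = 3 - Z*c (l(c, Z) = 3 - c*Z = 3 - Z*c)
V = 9837576 (V = (18346 - 15595)*((47 + 2*98) + (3 - 1*111*(-30))) = 2751*((47 + 196) + (3 + 3330)) = 2751*(243 + 3333) = 2751*3576 = 9837576)
V + (-24970 - 1*280) = 9837576 + (-24970 - 1*280) = 9837576 + (-24970 - 280) = 9837576 - 25250 = 9812326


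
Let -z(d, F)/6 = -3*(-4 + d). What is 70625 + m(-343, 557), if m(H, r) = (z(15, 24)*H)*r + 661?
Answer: -37756812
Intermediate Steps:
z(d, F) = -72 + 18*d (z(d, F) = -(-18)*(-4 + d) = -6*(12 - 3*d) = -72 + 18*d)
m(H, r) = 661 + 198*H*r (m(H, r) = ((-72 + 18*15)*H)*r + 661 = ((-72 + 270)*H)*r + 661 = (198*H)*r + 661 = 198*H*r + 661 = 661 + 198*H*r)
70625 + m(-343, 557) = 70625 + (661 + 198*(-343)*557) = 70625 + (661 - 37828098) = 70625 - 37827437 = -37756812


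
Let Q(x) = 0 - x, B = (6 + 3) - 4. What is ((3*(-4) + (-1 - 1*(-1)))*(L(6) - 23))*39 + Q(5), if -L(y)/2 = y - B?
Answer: 11695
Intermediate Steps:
B = 5 (B = 9 - 4 = 5)
L(y) = 10 - 2*y (L(y) = -2*(y - 1*5) = -2*(y - 5) = -2*(-5 + y) = 10 - 2*y)
Q(x) = -x
((3*(-4) + (-1 - 1*(-1)))*(L(6) - 23))*39 + Q(5) = ((3*(-4) + (-1 - 1*(-1)))*((10 - 2*6) - 23))*39 - 1*5 = ((-12 + (-1 + 1))*((10 - 12) - 23))*39 - 5 = ((-12 + 0)*(-2 - 23))*39 - 5 = -12*(-25)*39 - 5 = 300*39 - 5 = 11700 - 5 = 11695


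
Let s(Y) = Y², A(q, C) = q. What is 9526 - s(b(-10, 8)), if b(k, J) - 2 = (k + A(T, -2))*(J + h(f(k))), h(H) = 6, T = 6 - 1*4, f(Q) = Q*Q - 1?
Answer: -2574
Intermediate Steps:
f(Q) = -1 + Q² (f(Q) = Q² - 1 = -1 + Q²)
T = 2 (T = 6 - 4 = 2)
b(k, J) = 2 + (2 + k)*(6 + J) (b(k, J) = 2 + (k + 2)*(J + 6) = 2 + (2 + k)*(6 + J))
9526 - s(b(-10, 8)) = 9526 - (14 + 2*8 + 6*(-10) + 8*(-10))² = 9526 - (14 + 16 - 60 - 80)² = 9526 - 1*(-110)² = 9526 - 1*12100 = 9526 - 12100 = -2574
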